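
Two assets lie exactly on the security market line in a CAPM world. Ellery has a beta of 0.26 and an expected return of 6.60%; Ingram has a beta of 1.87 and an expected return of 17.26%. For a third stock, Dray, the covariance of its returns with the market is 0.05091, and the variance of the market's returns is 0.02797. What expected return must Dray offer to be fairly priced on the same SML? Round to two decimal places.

16.93%

MRP = (17.26% − 6.60%) / (1.87 − 0.26) = 6.6211%
R_f = 6.60% − 0.26 × 6.6211% = 4.8785%
β_Dray = Cov / Var(R_m) = 0.05091 / 0.02797 = 1.8202
E(R_Dray) = R_f + β × MRP = 4.8785% + 1.8202 × 6.6211% = 16.93%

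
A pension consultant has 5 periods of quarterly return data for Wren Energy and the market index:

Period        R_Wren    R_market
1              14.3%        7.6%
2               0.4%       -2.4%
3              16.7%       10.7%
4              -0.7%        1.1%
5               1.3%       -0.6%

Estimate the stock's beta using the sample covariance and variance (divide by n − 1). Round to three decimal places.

1.430

Mean R_i = (14.3 + 0.4 + 16.7 − 0.7 + 1.3) / 5 = 6.4000%
Mean R_m = (7.6 − 2.4 + 10.7 + 1.1 − 0.6) / 5 = 3.2800%
Σ(R_i − R̄_i)(R_m − R̄_m) = 179.9000  ⇒  Cov = 179.9000 / 4 = 44.9750
Σ(R_m − R̄_m)² = 125.7880  ⇒  Var(R_m) = 125.7880 / 4 = 31.4470
β = Cov / Var(R_m) = 44.9750 / 31.4470 = 1.4302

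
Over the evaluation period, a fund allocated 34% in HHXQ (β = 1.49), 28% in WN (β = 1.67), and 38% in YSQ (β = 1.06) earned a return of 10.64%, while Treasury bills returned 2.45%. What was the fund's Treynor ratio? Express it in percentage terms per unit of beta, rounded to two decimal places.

5.95%

β_P = 0.34×1.49 + 0.28×1.67 + 0.38×1.06 = 1.3770
Treynor = (R_P − R_f) / β_P = (10.64% − 2.45%) / 1.3770 = 8.19% / 1.3770 = 5.95%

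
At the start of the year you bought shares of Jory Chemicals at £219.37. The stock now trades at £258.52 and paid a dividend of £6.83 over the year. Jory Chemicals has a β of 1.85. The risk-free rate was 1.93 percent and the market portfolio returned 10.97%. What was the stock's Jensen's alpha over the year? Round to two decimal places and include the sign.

Realised HPR = (P1 + D1 − P0) / P0 = (258.52 + 6.83 − 219.37) / 219.37 = 45.98 / 219.37 = 20.9600%
MRP = 10.97% − 1.93% = 9.04%
CAPM required = R_f + β·MRP = 1.93% + 1.85 × 9.04% = 18.6540%
α = realised − required = 20.9600% − 18.6540% = +2.31%

+2.31%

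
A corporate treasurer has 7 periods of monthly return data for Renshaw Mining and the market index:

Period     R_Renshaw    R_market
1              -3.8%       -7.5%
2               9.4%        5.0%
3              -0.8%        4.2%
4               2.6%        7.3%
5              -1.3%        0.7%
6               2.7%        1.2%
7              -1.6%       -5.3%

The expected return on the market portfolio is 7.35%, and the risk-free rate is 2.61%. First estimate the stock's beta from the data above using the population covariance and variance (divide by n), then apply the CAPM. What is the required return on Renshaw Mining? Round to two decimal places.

Mean R_i = (-3.8 + 9.4 − 0.8 + 2.6 − 1.3 + 2.7 − 1.6) / 7 = 1.0286%
Mean R_m = (-7.5 + 5.0 + 4.2 + 7.3 + 0.7 + 1.2 − 5.3) / 7 = 0.8000%
Σ(R_i − R̄_i)(R_m − R̄_m) = 96.1700  ⇒  Cov = 96.1700 / 7 = 13.7386
Σ(R_m − R̄_m)² = 177.7200  ⇒  Var(R_m) = 177.7200 / 7 = 25.3886
β = Cov / Var(R_m) = 13.7386 / 25.3886 = 0.5411
MRP = 7.35% − 2.61% = 4.74%
E(R) = R_f + β × MRP = 2.61% + 0.5411 × 4.74% = 5.17%

5.17%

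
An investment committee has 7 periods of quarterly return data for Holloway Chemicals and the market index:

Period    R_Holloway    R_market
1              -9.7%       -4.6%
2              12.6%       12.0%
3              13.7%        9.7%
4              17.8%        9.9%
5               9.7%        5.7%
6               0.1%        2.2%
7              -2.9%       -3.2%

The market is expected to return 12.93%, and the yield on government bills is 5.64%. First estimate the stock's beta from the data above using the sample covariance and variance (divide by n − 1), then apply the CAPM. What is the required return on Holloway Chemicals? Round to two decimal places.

Mean R_i = (-9.7 + 12.6 + 13.7 + 17.8 + 9.7 + 0.1 − 2.9) / 7 = 5.9000%
Mean R_m = (-4.6 + 12.0 + 9.7 + 9.9 + 5.7 + 2.2 − 3.2) / 7 = 4.5286%
Σ(R_i − R̄_i)(R_m − R̄_m) = 382.6900  ⇒  Cov = 382.6900 / 6 = 63.7817
Σ(R_m − R̄_m)² = 261.2743  ⇒  Var(R_m) = 261.2743 / 6 = 43.5457
β = Cov / Var(R_m) = 63.7817 / 43.5457 = 1.4647
MRP = 12.93% − 5.64% = 7.29%
E(R) = R_f + β × MRP = 5.64% + 1.4647 × 7.29% = 16.32%

16.32%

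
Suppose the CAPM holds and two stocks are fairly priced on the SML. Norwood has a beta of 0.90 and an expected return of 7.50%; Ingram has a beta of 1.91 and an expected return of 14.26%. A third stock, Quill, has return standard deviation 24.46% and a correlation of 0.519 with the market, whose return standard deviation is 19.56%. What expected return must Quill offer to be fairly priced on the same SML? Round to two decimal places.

MRP = (14.26% − 7.50%) / (1.91 − 0.90) = 6.6931%
R_f = 7.50% − 0.90 × 6.6931% = 1.4762%
β_Quill = ρ·σ_i/σ_m = 0.519 × 24.46 / 19.56 = 0.6490
E(R_Quill) = R_f + β × MRP = 1.4762% + 0.6490 × 6.6931% = 5.82%

5.82%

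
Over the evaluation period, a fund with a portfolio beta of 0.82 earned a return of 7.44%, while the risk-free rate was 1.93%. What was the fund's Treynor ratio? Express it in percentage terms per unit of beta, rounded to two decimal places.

Treynor = (R_P − R_f) / β_P = (7.44% − 1.93%) / 0.8200 = 5.51% / 0.8200 = 6.72%

6.72%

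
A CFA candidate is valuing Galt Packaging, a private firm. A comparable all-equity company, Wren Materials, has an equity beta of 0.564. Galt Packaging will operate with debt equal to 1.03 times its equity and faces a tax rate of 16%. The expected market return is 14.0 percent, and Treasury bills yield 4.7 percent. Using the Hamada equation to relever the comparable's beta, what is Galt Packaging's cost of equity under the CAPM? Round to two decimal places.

β_L = β_U × [1 + (1 − t)(D/E)] = 0.564 × [1 + (1 − 0.16) × 1.03]
    = 0.564 × [1 + 0.84 × 1.03] = 0.564 × 1.8652 = 1.0520
MRP = 14.0% − 4.7% = 9.30%
E(R) = R_f + β_L × MRP = 4.7% + 1.0520 × 9.3% = 14.48%

14.48%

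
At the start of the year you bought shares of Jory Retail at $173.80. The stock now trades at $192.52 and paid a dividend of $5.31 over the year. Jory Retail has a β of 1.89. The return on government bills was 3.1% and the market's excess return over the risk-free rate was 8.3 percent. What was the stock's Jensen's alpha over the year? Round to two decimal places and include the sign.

-4.96%

Realised HPR = (P1 + D1 − P0) / P0 = (192.52 + 5.31 − 173.80) / 173.80 = 24.03 / 173.80 = 13.8262%
CAPM required = R_f + β·MRP = 3.1% + 1.89 × 8.3% = 18.7870%
α = realised − required = 13.8262% − 18.7870% = -4.96%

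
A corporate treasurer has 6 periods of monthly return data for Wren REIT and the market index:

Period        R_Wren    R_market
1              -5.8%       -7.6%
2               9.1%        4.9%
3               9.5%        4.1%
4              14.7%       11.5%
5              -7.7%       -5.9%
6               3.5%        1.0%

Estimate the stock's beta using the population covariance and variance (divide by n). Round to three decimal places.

1.229

Mean R_i = (-5.8 + 9.1 + 9.5 + 14.7 − 7.7 + 3.5) / 6 = 3.8833%
Mean R_m = (-7.6 + 4.9 + 4.1 + 11.5 − 5.9 + 1.0) / 6 = 1.3333%
Σ(R_i − R̄_i)(R_m − R̄_m) = 314.5333  ⇒  Cov = 314.5333 / 6 = 52.4222
Σ(R_m − R̄_m)² = 255.9733  ⇒  Var(R_m) = 255.9733 / 6 = 42.6622
β = Cov / Var(R_m) = 52.4222 / 42.6622 = 1.2288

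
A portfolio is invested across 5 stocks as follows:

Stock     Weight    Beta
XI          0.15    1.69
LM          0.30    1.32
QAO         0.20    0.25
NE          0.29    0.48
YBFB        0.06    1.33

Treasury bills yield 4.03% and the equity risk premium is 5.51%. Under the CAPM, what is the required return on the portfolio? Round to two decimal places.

9.09%

β_P = Σ w_i β_i = 0.15×1.69 + 0.30×1.32 + 0.20×0.25 + 0.29×0.48 + 0.06×1.33 = 0.9185
E(R_P) = R_f + β_P × MRP = 4.03% + 0.9185 × 5.51% = 9.09%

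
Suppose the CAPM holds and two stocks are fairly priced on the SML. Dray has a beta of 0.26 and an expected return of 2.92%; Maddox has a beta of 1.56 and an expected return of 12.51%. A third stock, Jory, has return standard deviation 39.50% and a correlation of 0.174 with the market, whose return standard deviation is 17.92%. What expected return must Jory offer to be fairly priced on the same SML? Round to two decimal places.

3.83%

MRP = (12.51% − 2.92%) / (1.56 − 0.26) = 7.3769%
R_f = 2.92% − 0.26 × 7.3769% = 1.0020%
β_Jory = ρ·σ_i/σ_m = 0.174 × 39.50 / 17.92 = 0.3835
E(R_Jory) = R_f + β × MRP = 1.0020% + 0.3835 × 7.3769% = 3.83%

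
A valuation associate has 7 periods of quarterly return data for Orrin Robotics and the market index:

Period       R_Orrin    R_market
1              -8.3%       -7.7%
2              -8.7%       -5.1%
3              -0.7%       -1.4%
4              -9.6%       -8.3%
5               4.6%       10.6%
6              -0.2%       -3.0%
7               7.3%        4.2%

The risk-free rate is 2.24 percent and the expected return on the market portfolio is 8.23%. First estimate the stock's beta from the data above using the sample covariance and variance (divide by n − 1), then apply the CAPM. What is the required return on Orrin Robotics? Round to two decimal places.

Mean R_i = (-8.3 − 8.7 − 0.7 − 9.6 + 4.6 − 0.2 + 7.3) / 7 = -2.2286%
Mean R_m = (-7.7 − 5.1 − 1.4 − 8.3 + 10.6 − 3.0 + 4.2) / 7 = -1.5286%
Σ(R_i − R̄_i)(R_m − R̄_m) = 245.1143  ⇒  Cov = 245.1143 / 6 = 40.8524
Σ(R_m − R̄_m)² = 278.7943  ⇒  Var(R_m) = 278.7943 / 6 = 46.4657
β = Cov / Var(R_m) = 40.8524 / 46.4657 = 0.8792
MRP = 8.23% − 2.24% = 5.99%
E(R) = R_f + β × MRP = 2.24% + 0.8792 × 5.99% = 7.51%

7.51%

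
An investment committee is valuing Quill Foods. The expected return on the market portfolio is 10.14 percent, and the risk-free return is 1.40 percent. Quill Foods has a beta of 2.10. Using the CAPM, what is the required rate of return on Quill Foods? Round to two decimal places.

19.75%

Market risk premium = E(R_m) − R_f = 10.14% − 1.40% = 8.74%
E(R) = R_f + β × MRP = 1.40% + 2.10 × 8.74% = 19.75%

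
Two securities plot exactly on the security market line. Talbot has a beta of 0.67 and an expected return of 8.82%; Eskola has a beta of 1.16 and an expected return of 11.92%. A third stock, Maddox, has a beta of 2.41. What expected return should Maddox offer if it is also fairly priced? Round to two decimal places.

19.83%

MRP (SML slope) = (11.92% − 8.82%) / (1.16 − 0.67) = 3.10% / 0.49 = 6.3265%
R_f (intercept) = 8.82% − 0.67 × 6.3265% = 4.5812%
E(R_Maddox) = R_f + β × MRP = 4.5812% + 2.41 × 6.3265% = 19.83%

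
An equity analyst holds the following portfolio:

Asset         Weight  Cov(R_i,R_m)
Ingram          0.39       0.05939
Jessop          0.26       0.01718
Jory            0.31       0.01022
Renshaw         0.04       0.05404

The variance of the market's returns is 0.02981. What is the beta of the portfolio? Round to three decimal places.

β_Ingram = 0.05939 / 0.02981 = 1.9923
β_Jessop = 0.01718 / 0.02981 = 0.5763
β_Jory = 0.01022 / 0.02981 = 0.3428
β_Renshaw = 0.05404 / 0.02981 = 1.8128
β_P = Σ w_i β_i = 0.39×1.9923 + 0.26×0.5763 + 0.31×0.3428 + 0.04×1.8128 = 1.1056

1.106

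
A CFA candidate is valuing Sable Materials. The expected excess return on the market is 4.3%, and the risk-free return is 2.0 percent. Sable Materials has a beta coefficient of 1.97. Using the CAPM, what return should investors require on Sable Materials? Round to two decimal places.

10.47%

E(R) = R_f + β × MRP = 2.0% + 1.97 × 4.3% = 10.47%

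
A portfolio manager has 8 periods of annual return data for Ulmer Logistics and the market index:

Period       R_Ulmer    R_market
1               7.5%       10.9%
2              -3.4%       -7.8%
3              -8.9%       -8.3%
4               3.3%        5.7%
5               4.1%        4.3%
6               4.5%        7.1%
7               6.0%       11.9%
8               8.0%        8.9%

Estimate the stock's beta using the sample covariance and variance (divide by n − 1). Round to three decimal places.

Mean R_i = (7.5 − 3.4 − 8.9 + 3.3 + 4.1 + 4.5 + 6.0 + 8.0) / 8 = 2.6375%
Mean R_m = (10.9 − 7.8 − 8.3 + 5.7 + 4.3 + 7.1 + 11.9 + 8.9) / 8 = 4.0875%
Σ(R_i − R̄_i)(R_m − R̄_m) = 306.8838  ⇒  Cov = 306.8838 / 7 = 43.8405
Σ(R_m − R̄_m)² = 437.0888  ⇒  Var(R_m) = 437.0888 / 7 = 62.4413
β = Cov / Var(R_m) = 43.8405 / 62.4413 = 0.7021

0.702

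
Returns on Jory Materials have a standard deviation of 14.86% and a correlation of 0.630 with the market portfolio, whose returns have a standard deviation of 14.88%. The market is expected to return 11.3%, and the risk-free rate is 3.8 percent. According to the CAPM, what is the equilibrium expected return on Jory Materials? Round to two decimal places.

8.52%

β = ρ × σ_i / σ_m = 0.630 × 14.86% / 14.88% = 0.6292
MRP = 11.3% − 3.8% = 7.50%
E(R) = 3.8% + 0.6292 × 7.5% = 8.52%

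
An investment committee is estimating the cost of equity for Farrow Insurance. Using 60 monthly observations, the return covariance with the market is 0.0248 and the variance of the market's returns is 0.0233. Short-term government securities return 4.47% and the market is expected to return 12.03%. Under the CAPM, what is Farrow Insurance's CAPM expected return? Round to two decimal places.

β = Cov(R_i, R_m) / Var(R_m) = 0.0248 / 0.0233 = 1.0644
MRP = 12.03% − 4.47% = 7.56%
E(R) = R_f + β × MRP = 4.47% + 1.0644 × 7.56% = 12.52%

12.52%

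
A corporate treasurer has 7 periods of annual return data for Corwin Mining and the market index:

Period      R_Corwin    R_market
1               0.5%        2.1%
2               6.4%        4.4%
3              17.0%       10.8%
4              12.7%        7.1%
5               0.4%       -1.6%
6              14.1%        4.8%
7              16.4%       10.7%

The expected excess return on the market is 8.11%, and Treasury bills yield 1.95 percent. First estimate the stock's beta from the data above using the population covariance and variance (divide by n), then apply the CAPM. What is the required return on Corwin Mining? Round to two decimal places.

Mean R_i = (0.5 + 6.4 + 17.0 + 12.7 + 0.4 + 14.1 + 16.4) / 7 = 9.6429%
Mean R_m = (2.1 + 4.4 + 10.8 + 7.1 − 1.6 + 4.8 + 10.7) / 7 = 5.4714%
Σ(R_i − R̄_i)(R_m − R̄_m) = 176.1786  ⇒  Cov = 176.1786 / 7 = 25.1684
Σ(R_m − R̄_m)² = 121.3543  ⇒  Var(R_m) = 121.3543 / 7 = 17.3363
β = Cov / Var(R_m) = 25.1684 / 17.3363 = 1.4518
E(R) = R_f + β × MRP = 1.95% + 1.4518 × 8.11% = 13.72%

13.72%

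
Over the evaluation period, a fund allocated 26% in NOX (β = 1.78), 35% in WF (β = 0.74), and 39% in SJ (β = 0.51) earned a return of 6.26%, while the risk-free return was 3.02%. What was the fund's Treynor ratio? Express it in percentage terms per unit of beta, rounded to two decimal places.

β_P = 0.26×1.78 + 0.35×0.74 + 0.39×0.51 = 0.9207
Treynor = (R_P − R_f) / β_P = (6.26% − 3.02%) / 0.9207 = 3.24% / 0.9207 = 3.52%

3.52%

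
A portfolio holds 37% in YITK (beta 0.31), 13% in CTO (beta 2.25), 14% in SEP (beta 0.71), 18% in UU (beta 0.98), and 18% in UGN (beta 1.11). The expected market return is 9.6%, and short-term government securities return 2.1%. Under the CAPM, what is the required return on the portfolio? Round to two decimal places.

8.72%

β_P = Σ w_i β_i = 0.37×0.31 + 0.13×2.25 + 0.14×0.71 + 0.18×0.98 + 0.18×1.11 = 0.8828
MRP = 9.6% − 2.1% = 7.50%
E(R_P) = R_f + β_P × MRP = 2.1% + 0.8828 × 7.5% = 8.72%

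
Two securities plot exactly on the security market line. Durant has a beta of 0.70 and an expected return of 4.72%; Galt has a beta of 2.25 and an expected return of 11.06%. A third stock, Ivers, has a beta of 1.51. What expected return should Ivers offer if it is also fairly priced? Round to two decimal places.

MRP (SML slope) = (11.06% − 4.72%) / (2.25 − 0.70) = 6.34% / 1.55 = 4.0903%
R_f (intercept) = 4.72% − 0.70 × 4.0903% = 1.8568%
E(R_Ivers) = R_f + β × MRP = 1.8568% + 1.51 × 4.0903% = 8.03%

8.03%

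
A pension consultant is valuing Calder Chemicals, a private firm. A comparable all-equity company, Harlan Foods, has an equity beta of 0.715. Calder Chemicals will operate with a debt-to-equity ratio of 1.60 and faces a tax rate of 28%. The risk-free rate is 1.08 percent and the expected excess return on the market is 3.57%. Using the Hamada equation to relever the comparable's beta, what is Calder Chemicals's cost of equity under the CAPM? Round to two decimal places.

β_L = β_U × [1 + (1 − t)(D/E)] = 0.715 × [1 + (1 − 0.28) × 1.60]
    = 0.715 × [1 + 0.72 × 1.60] = 0.715 × 2.1520 = 1.5387
E(R) = R_f + β_L × MRP = 1.08% + 1.5387 × 3.57% = 6.57%

6.57%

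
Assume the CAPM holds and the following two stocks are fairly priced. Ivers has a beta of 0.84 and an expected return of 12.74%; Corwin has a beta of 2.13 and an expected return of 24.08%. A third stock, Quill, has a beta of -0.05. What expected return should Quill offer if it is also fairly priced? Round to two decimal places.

4.92%

MRP (SML slope) = (24.08% − 12.74%) / (2.13 − 0.84) = 11.34% / 1.29 = 8.7907%
R_f (intercept) = 12.74% − 0.84 × 8.7907% = 5.3558%
E(R_Quill) = R_f + β × MRP = 5.3558% + -0.05 × 8.7907% = 4.92%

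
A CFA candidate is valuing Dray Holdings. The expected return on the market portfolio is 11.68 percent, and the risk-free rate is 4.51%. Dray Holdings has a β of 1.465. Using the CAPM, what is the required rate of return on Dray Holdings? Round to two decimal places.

Market risk premium = E(R_m) − R_f = 11.68% − 4.51% = 7.17%
E(R) = R_f + β × MRP = 4.51% + 1.465 × 7.17% = 15.01%

15.01%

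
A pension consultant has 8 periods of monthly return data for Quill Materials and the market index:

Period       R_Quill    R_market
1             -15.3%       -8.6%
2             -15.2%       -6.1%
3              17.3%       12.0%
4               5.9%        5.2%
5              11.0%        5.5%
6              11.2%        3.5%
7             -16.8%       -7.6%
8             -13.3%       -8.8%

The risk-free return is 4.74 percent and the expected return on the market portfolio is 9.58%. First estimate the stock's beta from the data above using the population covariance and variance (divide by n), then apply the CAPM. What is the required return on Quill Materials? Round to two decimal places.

13.19%

Mean R_i = (-15.3 − 15.2 + 17.3 + 5.9 + 11.0 + 11.2 − 16.8 − 13.3) / 8 = -1.9000%
Mean R_m = (-8.6 − 6.1 + 12.0 + 5.2 + 5.5 + 3.5 − 7.6 − 8.8) / 8 = -0.6125%
Σ(R_i − R̄_i)(R_m − R̄_m) = 797.6900  ⇒  Cov = 797.6900 / 8 = 99.7113
Σ(R_m − R̄_m)² = 456.9088  ⇒  Var(R_m) = 456.9088 / 8 = 57.1136
β = Cov / Var(R_m) = 99.7113 / 57.1136 = 1.7458
MRP = 9.58% − 4.74% = 4.84%
E(R) = R_f + β × MRP = 4.74% + 1.7458 × 4.84% = 13.19%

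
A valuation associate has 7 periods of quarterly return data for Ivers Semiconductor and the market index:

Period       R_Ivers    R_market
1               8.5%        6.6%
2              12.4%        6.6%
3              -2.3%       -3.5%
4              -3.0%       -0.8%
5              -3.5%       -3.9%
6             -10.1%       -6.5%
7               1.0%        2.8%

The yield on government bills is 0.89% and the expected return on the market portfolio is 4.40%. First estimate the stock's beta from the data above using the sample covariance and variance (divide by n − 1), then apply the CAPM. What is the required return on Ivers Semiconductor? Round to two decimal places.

Mean R_i = (8.5 + 12.4 − 2.3 − 3.0 − 3.5 − 10.1 + 1.0) / 7 = 0.4286%
Mean R_m = (6.6 + 6.6 − 3.5 − 0.8 − 3.9 − 6.5 + 2.8) / 7 = 0.1857%
Σ(R_i − R̄_i)(R_m − R̄_m) = 229.9329  ⇒  Cov = 229.9329 / 6 = 38.3222
Σ(R_m − R̄_m)² = 165.0686  ⇒  Var(R_m) = 165.0686 / 6 = 27.5114
β = Cov / Var(R_m) = 38.3222 / 27.5114 = 1.3930
MRP = 4.40% − 0.89% = 3.51%
E(R) = R_f + β × MRP = 0.89% + 1.3930 × 3.51% = 5.78%

5.78%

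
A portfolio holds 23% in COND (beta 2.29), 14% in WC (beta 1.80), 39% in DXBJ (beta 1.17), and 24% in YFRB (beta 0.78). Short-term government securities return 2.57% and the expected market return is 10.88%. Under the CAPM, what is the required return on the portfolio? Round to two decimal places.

14.39%

β_P = Σ w_i β_i = 0.23×2.29 + 0.14×1.80 + 0.39×1.17 + 0.24×0.78 = 1.4222
MRP = 10.88% − 2.57% = 8.31%
E(R_P) = R_f + β_P × MRP = 2.57% + 1.4222 × 8.31% = 14.39%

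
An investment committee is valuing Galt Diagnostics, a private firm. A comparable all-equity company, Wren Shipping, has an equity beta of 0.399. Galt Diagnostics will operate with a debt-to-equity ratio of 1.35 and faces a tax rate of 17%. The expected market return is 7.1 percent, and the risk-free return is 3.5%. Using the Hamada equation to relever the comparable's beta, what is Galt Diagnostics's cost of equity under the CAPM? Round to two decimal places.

6.55%

β_L = β_U × [1 + (1 − t)(D/E)] = 0.399 × [1 + (1 − 0.17) × 1.35]
    = 0.399 × [1 + 0.83 × 1.35] = 0.399 × 2.1205 = 0.8461
MRP = 7.1% − 3.5% = 3.60%
E(R) = R_f + β_L × MRP = 3.5% + 0.8461 × 3.6% = 6.55%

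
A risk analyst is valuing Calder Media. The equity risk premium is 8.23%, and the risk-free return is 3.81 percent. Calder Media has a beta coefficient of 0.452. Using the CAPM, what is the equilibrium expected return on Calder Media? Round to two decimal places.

E(R) = R_f + β × MRP = 3.81% + 0.452 × 8.23% = 7.53%

7.53%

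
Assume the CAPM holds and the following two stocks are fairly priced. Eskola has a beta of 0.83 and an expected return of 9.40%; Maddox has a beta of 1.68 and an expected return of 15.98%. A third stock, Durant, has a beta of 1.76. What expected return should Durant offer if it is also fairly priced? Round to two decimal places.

MRP (SML slope) = (15.98% − 9.40%) / (1.68 − 0.83) = 6.58% / 0.85 = 7.7412%
R_f (intercept) = 9.40% − 0.83 × 7.7412% = 2.9748%
E(R_Durant) = R_f + β × MRP = 2.9748% + 1.76 × 7.7412% = 16.60%

16.60%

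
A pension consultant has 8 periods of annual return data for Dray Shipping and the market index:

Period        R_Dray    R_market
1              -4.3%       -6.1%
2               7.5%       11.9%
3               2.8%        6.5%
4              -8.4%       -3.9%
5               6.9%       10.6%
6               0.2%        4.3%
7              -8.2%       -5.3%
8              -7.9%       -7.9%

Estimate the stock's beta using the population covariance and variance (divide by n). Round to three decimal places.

Mean R_i = (-4.3 + 7.5 + 2.8 − 8.4 + 6.9 + 0.2 − 8.2 − 7.9) / 8 = -1.4250%
Mean R_m = (-6.1 + 11.9 + 6.5 − 3.9 + 10.6 + 4.3 − 5.3 − 7.9) / 8 = 1.2625%
Σ(R_i − R̄_i)(R_m − R̄_m) = 360.7025  ⇒  Cov = 360.7025 / 8 = 45.0878
Σ(R_m − R̄_m)² = 444.8788  ⇒  Var(R_m) = 444.8788 / 8 = 55.6099
β = Cov / Var(R_m) = 45.0878 / 55.6099 = 0.8108

0.811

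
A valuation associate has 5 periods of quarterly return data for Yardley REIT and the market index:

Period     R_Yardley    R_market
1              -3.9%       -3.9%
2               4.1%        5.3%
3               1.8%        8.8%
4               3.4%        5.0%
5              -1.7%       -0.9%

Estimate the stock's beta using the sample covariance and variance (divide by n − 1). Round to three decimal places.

0.575

Mean R_i = (-3.9 + 4.1 + 1.8 + 3.4 − 1.7) / 5 = 0.7400%
Mean R_m = (-3.9 + 5.3 + 8.8 + 5.0 − 0.9) / 5 = 2.8600%
Σ(R_i − R̄_i)(R_m − R̄_m) = 60.7280  ⇒  Cov = 60.7280 / 4 = 15.1820
Σ(R_m − R̄_m)² = 105.6520  ⇒  Var(R_m) = 105.6520 / 4 = 26.4130
β = Cov / Var(R_m) = 15.1820 / 26.4130 = 0.5748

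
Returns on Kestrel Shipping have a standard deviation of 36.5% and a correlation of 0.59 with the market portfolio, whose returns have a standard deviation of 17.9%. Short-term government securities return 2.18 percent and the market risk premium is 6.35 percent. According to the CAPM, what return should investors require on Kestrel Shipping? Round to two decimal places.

9.82%

β = ρ × σ_i / σ_m = 0.59 × 36.5% / 17.9% = 1.2031
E(R) = 2.18% + 1.2031 × 6.35% = 9.82%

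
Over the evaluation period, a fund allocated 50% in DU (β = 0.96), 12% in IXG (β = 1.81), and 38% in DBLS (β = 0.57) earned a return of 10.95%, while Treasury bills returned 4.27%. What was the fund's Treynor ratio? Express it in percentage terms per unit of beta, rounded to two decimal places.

7.31%

β_P = 0.50×0.96 + 0.12×1.81 + 0.38×0.57 = 0.9138
Treynor = (R_P − R_f) / β_P = (10.95% − 4.27%) / 0.9138 = 6.68% / 0.9138 = 7.31%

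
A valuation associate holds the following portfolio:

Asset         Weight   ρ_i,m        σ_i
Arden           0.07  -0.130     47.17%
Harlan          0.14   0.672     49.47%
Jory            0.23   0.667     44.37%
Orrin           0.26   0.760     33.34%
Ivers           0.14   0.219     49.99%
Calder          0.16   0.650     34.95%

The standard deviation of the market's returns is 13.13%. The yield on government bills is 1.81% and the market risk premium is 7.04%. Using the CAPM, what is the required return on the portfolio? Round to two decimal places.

14.03%

β_Arden = -0.130 × 47.17% / 13.13% = -0.4670
β_Harlan = 0.672 × 49.47% / 13.13% = 2.5319
β_Jory = 0.667 × 44.37% / 13.13% = 2.2540
β_Orrin = 0.760 × 33.34% / 13.13% = 1.9298
β_Ivers = 0.219 × 49.99% / 13.13% = 0.8338
β_Calder = 0.650 × 34.95% / 13.13% = 1.7302
β_P = Σ w_i β_i = 0.07×-0.4670 + 0.14×2.5319 + 0.23×2.2540 + 0.26×1.9298 + 0.14×0.8338 + 0.16×1.7302 = 1.7355
E(R_P) = R_f + β_P × MRP = 1.81% + 1.7355 × 7.04% = 14.03%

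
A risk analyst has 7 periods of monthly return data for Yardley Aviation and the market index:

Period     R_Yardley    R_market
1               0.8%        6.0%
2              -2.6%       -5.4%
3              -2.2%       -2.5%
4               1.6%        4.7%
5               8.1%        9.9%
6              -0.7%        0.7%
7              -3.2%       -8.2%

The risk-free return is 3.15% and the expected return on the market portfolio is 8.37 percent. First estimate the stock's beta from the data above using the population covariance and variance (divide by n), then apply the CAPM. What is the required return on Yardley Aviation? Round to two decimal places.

5.94%

Mean R_i = (0.8 − 2.6 − 2.2 + 1.6 + 8.1 − 0.7 − 3.2) / 7 = 0.2571%
Mean R_m = (6.0 − 5.4 − 2.5 + 4.7 + 9.9 + 0.7 − 8.2) / 7 = 0.7429%
Σ(R_i − R̄_i)(R_m − R̄_m) = 136.4629  ⇒  Cov = 136.4629 / 7 = 19.4947
Σ(R_m − R̄_m)² = 255.3771  ⇒  Var(R_m) = 255.3771 / 7 = 36.4824
β = Cov / Var(R_m) = 19.4947 / 36.4824 = 0.5344
MRP = 8.37% − 3.15% = 5.22%
E(R) = R_f + β × MRP = 3.15% + 0.5344 × 5.22% = 5.94%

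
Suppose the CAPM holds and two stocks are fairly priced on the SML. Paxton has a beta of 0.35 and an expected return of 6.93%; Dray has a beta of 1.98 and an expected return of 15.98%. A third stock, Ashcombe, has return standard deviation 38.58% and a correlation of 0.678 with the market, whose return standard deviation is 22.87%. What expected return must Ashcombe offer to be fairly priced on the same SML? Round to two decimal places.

11.34%

MRP = (15.98% − 6.93%) / (1.98 − 0.35) = 5.5521%
R_f = 6.93% − 0.35 × 5.5521% = 4.9868%
β_Ashcombe = ρ·σ_i/σ_m = 0.678 × 38.58 / 22.87 = 1.1437
E(R_Ashcombe) = R_f + β × MRP = 4.9868% + 1.1437 × 5.5521% = 11.34%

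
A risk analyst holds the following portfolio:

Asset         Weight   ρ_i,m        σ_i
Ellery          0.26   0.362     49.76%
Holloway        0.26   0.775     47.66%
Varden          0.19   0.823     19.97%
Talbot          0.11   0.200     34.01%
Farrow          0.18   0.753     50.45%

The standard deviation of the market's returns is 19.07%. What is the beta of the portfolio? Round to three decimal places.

1.311

β_Ellery = 0.362 × 49.76% / 19.07% = 0.9446
β_Holloway = 0.775 × 47.66% / 19.07% = 1.9369
β_Varden = 0.823 × 19.97% / 19.07% = 0.8618
β_Talbot = 0.200 × 34.01% / 19.07% = 0.3567
β_Farrow = 0.753 × 50.45% / 19.07% = 1.9921
β_P = Σ w_i β_i = 0.26×0.9446 + 0.26×1.9369 + 0.19×0.8618 + 0.11×0.3567 + 0.18×1.9921 = 1.3107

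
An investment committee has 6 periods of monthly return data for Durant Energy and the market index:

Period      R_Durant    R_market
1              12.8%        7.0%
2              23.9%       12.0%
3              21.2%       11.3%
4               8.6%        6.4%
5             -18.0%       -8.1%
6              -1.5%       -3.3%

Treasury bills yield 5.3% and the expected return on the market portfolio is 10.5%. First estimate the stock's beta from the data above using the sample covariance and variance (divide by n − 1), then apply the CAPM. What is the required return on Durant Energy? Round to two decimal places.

15.08%

Mean R_i = (12.8 + 23.9 + 21.2 + 8.6 − 18.0 − 1.5) / 6 = 7.8333%
Mean R_m = (7.0 + 12.0 + 11.3 + 6.4 − 8.1 − 3.3) / 6 = 4.2167%
Σ(R_i − R̄_i)(R_m − R̄_m) = 623.5667  ⇒  Cov = 623.5667 / 5 = 124.7133
Σ(R_m − R̄_m)² = 331.4683  ⇒  Var(R_m) = 331.4683 / 5 = 66.2937
β = Cov / Var(R_m) = 124.7133 / 66.2937 = 1.8812
MRP = 10.5% − 5.3% = 5.20%
E(R) = R_f + β × MRP = 5.3% + 1.8812 × 5.2% = 15.08%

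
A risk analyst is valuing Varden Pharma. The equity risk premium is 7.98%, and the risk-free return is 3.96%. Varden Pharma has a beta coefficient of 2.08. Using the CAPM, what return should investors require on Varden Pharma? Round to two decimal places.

E(R) = R_f + β × MRP = 3.96% + 2.08 × 7.98% = 20.56%

20.56%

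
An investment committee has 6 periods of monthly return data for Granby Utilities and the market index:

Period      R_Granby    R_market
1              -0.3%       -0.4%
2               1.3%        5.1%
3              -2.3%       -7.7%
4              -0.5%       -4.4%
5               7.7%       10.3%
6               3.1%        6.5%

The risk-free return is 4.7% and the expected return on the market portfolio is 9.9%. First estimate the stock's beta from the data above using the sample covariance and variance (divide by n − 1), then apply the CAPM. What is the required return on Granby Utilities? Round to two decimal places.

7.14%

Mean R_i = (-0.3 + 1.3 − 2.3 − 0.5 + 7.7 + 3.1) / 6 = 1.5000%
Mean R_m = (-0.4 + 5.1 − 7.7 − 4.4 + 10.3 + 6.5) / 6 = 1.5667%
Σ(R_i − R̄_i)(R_m − R̄_m) = 112.0200  ⇒  Cov = 112.0200 / 5 = 22.4040
Σ(R_m − R̄_m)² = 238.4333  ⇒  Var(R_m) = 238.4333 / 5 = 47.6867
β = Cov / Var(R_m) = 22.4040 / 47.6867 = 0.4698
MRP = 9.9% − 4.7% = 5.20%
E(R) = R_f + β × MRP = 4.7% + 0.4698 × 5.2% = 7.14%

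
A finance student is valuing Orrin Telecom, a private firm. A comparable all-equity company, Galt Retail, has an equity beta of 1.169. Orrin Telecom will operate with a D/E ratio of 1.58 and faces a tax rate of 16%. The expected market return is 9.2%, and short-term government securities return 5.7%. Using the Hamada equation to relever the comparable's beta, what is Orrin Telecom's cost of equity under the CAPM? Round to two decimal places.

β_L = β_U × [1 + (1 − t)(D/E)] = 1.169 × [1 + (1 − 0.16) × 1.58]
    = 1.169 × [1 + 0.84 × 1.58] = 1.169 × 2.3272 = 2.7205
MRP = 9.2% − 5.7% = 3.50%
E(R) = R_f + β_L × MRP = 5.7% + 2.7205 × 3.5% = 15.22%

15.22%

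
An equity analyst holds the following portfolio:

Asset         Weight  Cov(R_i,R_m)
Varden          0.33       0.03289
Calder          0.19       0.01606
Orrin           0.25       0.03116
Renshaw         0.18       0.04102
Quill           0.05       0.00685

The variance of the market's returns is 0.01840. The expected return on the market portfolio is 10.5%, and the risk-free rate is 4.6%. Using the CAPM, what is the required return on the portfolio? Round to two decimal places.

β_Varden = 0.03289 / 0.01840 = 1.7875
β_Calder = 0.01606 / 0.01840 = 0.8728
β_Orrin = 0.03116 / 0.01840 = 1.6935
β_Renshaw = 0.04102 / 0.01840 = 2.2293
β_Quill = 0.00685 / 0.01840 = 0.3723
β_P = Σ w_i β_i = 0.33×1.7875 + 0.19×0.8728 + 0.25×1.6935 + 0.18×2.2293 + 0.05×0.3723 = 1.5990
MRP = 10.5% − 4.6% = 5.90%
E(R_P) = R_f + β_P × MRP = 4.6% + 1.5990 × 5.9% = 14.03%

14.03%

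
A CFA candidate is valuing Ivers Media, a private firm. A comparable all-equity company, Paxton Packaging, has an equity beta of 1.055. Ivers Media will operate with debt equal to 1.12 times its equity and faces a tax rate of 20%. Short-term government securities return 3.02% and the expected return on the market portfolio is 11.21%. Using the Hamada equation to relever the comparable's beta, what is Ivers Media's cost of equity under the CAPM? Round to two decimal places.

β_L = β_U × [1 + (1 − t)(D/E)] = 1.055 × [1 + (1 − 0.20) × 1.12]
    = 1.055 × [1 + 0.80 × 1.12] = 1.055 × 1.8960 = 2.0003
MRP = 11.21% − 3.02% = 8.19%
E(R) = R_f + β_L × MRP = 3.02% + 2.0003 × 8.19% = 19.40%

19.40%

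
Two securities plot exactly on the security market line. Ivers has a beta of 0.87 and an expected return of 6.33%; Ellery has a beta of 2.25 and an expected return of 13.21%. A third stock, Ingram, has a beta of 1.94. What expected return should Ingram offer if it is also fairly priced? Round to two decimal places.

11.66%

MRP (SML slope) = (13.21% − 6.33%) / (2.25 − 0.87) = 6.88% / 1.38 = 4.9855%
R_f (intercept) = 6.33% − 0.87 × 4.9855% = 1.9926%
E(R_Ingram) = R_f + β × MRP = 1.9926% + 1.94 × 4.9855% = 11.66%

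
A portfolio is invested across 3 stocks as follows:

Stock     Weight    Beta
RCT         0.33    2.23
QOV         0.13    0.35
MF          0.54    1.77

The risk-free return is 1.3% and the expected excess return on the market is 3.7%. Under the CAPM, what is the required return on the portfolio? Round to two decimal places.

β_P = Σ w_i β_i = 0.33×2.23 + 0.13×0.35 + 0.54×1.77 = 1.7372
E(R_P) = R_f + β_P × MRP = 1.3% + 1.7372 × 3.7% = 7.73%

7.73%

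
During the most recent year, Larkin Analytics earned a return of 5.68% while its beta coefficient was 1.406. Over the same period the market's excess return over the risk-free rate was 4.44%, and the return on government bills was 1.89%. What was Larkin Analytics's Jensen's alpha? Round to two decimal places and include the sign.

CAPM benchmark = R_f + β(R_m − R_f) = 1.89% + 1.406 × 4.44% = 8.13264%
α = actual − benchmark = 5.68% − 8.13264% = -2.45%

-2.45%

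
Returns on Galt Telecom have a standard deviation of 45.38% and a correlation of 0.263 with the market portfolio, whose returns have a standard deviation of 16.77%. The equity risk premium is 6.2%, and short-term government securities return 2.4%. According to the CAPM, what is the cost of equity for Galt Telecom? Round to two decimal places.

β = ρ × σ_i / σ_m = 0.263 × 45.38% / 16.77% = 0.7117
E(R) = 2.4% + 0.7117 × 6.2% = 6.81%

6.81%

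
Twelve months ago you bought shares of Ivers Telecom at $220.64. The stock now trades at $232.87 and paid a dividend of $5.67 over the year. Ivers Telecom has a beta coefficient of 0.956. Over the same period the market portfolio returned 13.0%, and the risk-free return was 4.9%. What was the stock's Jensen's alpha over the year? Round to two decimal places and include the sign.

-4.53%

Realised HPR = (P1 + D1 − P0) / P0 = (232.87 + 5.67 − 220.64) / 220.64 = 17.90 / 220.64 = 8.1128%
MRP = 13.0% − 4.9% = 8.10%
CAPM required = R_f + β·MRP = 4.9% + 0.956 × 8.1% = 12.6436%
α = realised − required = 8.1128% − 12.6436% = -4.53%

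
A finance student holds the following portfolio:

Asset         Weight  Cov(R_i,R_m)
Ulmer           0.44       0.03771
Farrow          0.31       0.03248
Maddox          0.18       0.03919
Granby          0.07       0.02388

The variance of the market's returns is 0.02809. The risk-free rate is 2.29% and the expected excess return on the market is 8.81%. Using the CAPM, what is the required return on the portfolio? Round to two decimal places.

13.39%

β_Ulmer = 0.03771 / 0.02809 = 1.3425
β_Farrow = 0.03248 / 0.02809 = 1.1563
β_Maddox = 0.03919 / 0.02809 = 1.3952
β_Granby = 0.02388 / 0.02809 = 0.8501
β_P = Σ w_i β_i = 0.44×1.3425 + 0.31×1.1563 + 0.18×1.3952 + 0.07×0.8501 = 1.2598
E(R_P) = R_f + β_P × MRP = 2.29% + 1.2598 × 8.81% = 13.39%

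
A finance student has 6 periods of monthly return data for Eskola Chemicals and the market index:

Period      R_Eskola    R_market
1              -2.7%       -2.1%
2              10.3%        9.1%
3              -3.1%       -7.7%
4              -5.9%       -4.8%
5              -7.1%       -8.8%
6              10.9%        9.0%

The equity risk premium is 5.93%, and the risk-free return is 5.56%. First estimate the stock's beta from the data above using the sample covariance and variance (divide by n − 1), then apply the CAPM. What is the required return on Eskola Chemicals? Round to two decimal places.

11.32%

Mean R_i = (-2.7 + 10.3 − 3.1 − 5.9 − 7.1 + 10.9) / 6 = 0.4000%
Mean R_m = (-2.1 + 9.1 − 7.7 − 4.8 − 8.8 + 9.0) / 6 = -0.8833%
Σ(R_i − R̄_i)(R_m − R̄_m) = 314.2900  ⇒  Cov = 314.2900 / 5 = 62.8580
Σ(R_m − R̄_m)² = 323.3083  ⇒  Var(R_m) = 323.3083 / 5 = 64.6617
β = Cov / Var(R_m) = 62.8580 / 64.6617 = 0.9721
E(R) = R_f + β × MRP = 5.56% + 0.9721 × 5.93% = 11.32%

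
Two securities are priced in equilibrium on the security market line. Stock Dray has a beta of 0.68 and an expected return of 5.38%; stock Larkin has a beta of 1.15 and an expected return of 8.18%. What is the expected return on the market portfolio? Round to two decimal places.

Both satisfy E(R) = R_f + β·MRP, so the slope of the SML is
MRP = (8.18% − 5.38%) / (1.15 − 0.68) = 2.80% / 0.47 = 5.9574%
R_f = E(R_Dray) − β_Dray·MRP = 5.38% − 0.68 × 5.9574% = 1.3290%
E(R_m) = R_f + MRP = 1.3290% + 5.9574% = 7.29%

7.29%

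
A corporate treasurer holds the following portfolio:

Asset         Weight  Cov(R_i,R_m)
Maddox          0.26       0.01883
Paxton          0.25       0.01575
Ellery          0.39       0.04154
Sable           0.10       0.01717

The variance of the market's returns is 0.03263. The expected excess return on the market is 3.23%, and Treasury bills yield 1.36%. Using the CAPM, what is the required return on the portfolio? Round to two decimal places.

β_Maddox = 0.01883 / 0.03263 = 0.5771
β_Paxton = 0.01575 / 0.03263 = 0.4827
β_Ellery = 0.04154 / 0.03263 = 1.2731
β_Sable = 0.01717 / 0.03263 = 0.5262
β_P = Σ w_i β_i = 0.26×0.5771 + 0.25×0.4827 + 0.39×1.2731 + 0.10×0.5262 = 0.8199
E(R_P) = R_f + β_P × MRP = 1.36% + 0.8199 × 3.23% = 4.01%

4.01%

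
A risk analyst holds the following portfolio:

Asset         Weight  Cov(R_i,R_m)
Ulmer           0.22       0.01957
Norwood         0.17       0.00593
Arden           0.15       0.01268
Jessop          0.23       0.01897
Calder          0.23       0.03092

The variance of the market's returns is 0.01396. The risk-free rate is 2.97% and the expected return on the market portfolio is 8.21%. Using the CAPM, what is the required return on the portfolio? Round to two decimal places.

β_Ulmer = 0.01957 / 0.01396 = 1.4019
β_Norwood = 0.00593 / 0.01396 = 0.4248
β_Arden = 0.01268 / 0.01396 = 0.9083
β_Jessop = 0.01897 / 0.01396 = 1.3589
β_Calder = 0.03092 / 0.01396 = 2.2149
β_P = Σ w_i β_i = 0.22×1.4019 + 0.17×0.4248 + 0.15×0.9083 + 0.23×1.3589 + 0.23×2.2149 = 1.3389
MRP = 8.21% − 2.97% = 5.24%
E(R_P) = R_f + β_P × MRP = 2.97% + 1.3389 × 5.24% = 9.99%

9.99%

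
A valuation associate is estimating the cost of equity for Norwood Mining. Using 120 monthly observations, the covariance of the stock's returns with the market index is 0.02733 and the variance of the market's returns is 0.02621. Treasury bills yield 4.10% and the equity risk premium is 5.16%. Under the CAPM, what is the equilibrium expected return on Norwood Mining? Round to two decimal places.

β = Cov(R_i, R_m) / Var(R_m) = 0.02733 / 0.02621 = 1.0427
E(R) = R_f + β × MRP = 4.10% + 1.0427 × 5.16% = 9.48%

9.48%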